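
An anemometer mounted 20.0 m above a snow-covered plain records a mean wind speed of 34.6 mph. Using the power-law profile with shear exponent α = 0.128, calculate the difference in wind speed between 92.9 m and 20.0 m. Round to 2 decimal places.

7.52 mph

Power law: V₂ = V₁ · (z₂/z₁)^α = 34.6 × (4.6450)^0.128 = 42.1163 mph
ΔV = 42.1163 − 34.6 = 7.5163 mph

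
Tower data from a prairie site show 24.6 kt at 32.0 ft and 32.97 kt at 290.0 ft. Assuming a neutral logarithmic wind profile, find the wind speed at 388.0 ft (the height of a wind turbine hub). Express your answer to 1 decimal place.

34.1 kt

Log law: V ∝ ln(z/z₀). From the pair, with r = V₁/V₂ = 0.74613,
ln z₀ = (ln z₁ − r·ln z₂)/(1 − r) = (3.4657 − 0.74613×5.6699)/0.25387 = -3.0124 → z₀ = 0.04917 ft
V₃ = V₁ · ln(z₃/z₀)/ln(z₁/z₀) = 24.6 × 8.9734/6.4781 = 34.0755 kt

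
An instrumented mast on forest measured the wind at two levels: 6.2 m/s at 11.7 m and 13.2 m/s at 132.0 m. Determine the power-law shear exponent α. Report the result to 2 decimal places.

α ≈ 0.31

Power law: V₂/V₁ = (z₂/z₁)^α ⇒ α = ln(V₂/V₁) / ln(z₂/z₁)
α = ln(13.2/6.2) / ln(132.0/11.7) = ln(2.1290) / ln(11.2821)
  = 0.75567 / 2.42321 = 0.31185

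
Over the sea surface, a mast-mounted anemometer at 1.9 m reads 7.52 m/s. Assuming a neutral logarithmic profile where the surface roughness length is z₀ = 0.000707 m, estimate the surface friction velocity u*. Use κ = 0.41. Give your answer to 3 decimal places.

Log law: V(z) = (u*/κ) · ln(z/z₀) ⇒ u* = κ · V / ln(z/z₀)
u* = 0.41 × 7.52 / ln(1.9/0.000707) = 0.41 × 7.52 / 7.8963
   = 3.0832 / 7.8963 = 0.3905 m/s

u* ≈ 0.390 m/s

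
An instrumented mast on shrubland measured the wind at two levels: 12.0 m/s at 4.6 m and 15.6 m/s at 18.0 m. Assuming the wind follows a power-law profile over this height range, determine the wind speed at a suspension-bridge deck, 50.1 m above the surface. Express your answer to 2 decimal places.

First find α: α = ln(V₂/V₁)/ln(z₂/z₁) = ln(15.6/12.0)/ln(18.0/4.6) = 0.26236/1.36432 = 0.1923
Extrapolate from 18.0 m to 50.1 m: V₃ = 15.6 × (50.1/18.0)^0.1923 = 15.6 × 1.2176 = 18.9940 m/s

18.99 m/s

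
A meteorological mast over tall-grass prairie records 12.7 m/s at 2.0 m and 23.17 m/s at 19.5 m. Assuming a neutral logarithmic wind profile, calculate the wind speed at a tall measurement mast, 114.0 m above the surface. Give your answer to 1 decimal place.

31.3 m/s

Log law: V ∝ ln(z/z₀). From the pair, with r = V₁/V₂ = 0.54812,
ln z₀ = (ln z₁ − r·ln z₂)/(1 − r) = (0.6931 − 0.54812×2.9704)/0.45188 = -2.0692 → z₀ = 0.1263 m
V₃ = V₁ · ln(z₃/z₀)/ln(z₁/z₀) = 12.7 × 6.8054/2.7623 = 31.2884 m/s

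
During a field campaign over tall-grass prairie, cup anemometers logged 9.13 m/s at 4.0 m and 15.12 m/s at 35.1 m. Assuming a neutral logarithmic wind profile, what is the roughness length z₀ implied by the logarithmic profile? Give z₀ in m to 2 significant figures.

Log law: V(z) ∝ ln(z/z₀). With r = V₁/V₂ = 9.13/15.12 = 0.60384,
r · ln(z₂/z₀) = ln(z₁/z₀) ⇒ ln z₀ = (ln z₁ − r·ln z₂)/(1 − r)
ln z₀ = (1.38629 − 0.60384×3.55820) / 0.39616 = -1.9241
z₀ = exp(-1.9241) = 0.1460 m

z₀ ≈ 0.15 m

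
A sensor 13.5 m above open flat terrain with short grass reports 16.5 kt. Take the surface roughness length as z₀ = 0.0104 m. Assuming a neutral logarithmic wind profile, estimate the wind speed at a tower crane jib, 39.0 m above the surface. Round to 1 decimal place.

Log law: V(z) ∝ ln(z/z₀), so V₂/V₁ = ln(z₂/z₀) / ln(z₁/z₀).
ln(39.0/0.0104) = 8.2295, ln(13.5/0.0104) = 7.1686
V₂ = 16.5 × 8.2295/7.1686 = 16.5 × 1.1480 = 18.9418 kt

18.9 kt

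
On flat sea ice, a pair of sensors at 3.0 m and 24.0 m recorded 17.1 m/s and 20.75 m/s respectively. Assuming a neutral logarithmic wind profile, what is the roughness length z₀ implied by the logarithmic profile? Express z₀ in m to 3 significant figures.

Log law: V(z) ∝ ln(z/z₀). With r = V₁/V₂ = 17.1/20.75 = 0.82410,
r · ln(z₂/z₀) = ln(z₁/z₀) ⇒ ln z₀ = (ln z₁ − r·ln z₂)/(1 − r)
ln z₀ = (1.09861 − 0.82410×3.17805) / 0.17590 = -8.6434
z₀ = exp(-8.6434) = 0.0001763 m

z₀ ≈ 0.000176 m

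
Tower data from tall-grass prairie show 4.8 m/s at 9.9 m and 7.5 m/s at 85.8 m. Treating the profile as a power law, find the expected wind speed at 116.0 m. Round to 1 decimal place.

First find α: α = ln(V₂/V₁)/ln(z₂/z₁) = ln(7.5/4.8)/ln(85.8/9.9) = 0.44629/2.15948 = 0.2067
Extrapolate from 85.8 m to 116.0 m: V₃ = 7.5 × (116.0/85.8)^0.2067 = 7.5 × 1.0643 = 7.9823 m/s

8.0 m/s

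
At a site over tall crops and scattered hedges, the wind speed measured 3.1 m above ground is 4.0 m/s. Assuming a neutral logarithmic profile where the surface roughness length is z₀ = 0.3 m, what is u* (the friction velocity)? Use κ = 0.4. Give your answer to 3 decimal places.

u* ≈ 0.685 m/s

Log law: V(z) = (u*/κ) · ln(z/z₀) ⇒ u* = κ · V / ln(z/z₀)
u* = 0.4 × 4.0 / ln(3.1/0.3) = 0.4 × 4.0 / 2.3354
   = 1.6000 / 2.3354 = 0.6851 m/s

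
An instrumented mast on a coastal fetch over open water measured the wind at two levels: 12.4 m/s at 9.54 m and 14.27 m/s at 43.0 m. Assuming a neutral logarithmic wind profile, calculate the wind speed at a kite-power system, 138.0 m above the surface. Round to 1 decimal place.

15.7 m/s

Log law: V ∝ ln(z/z₀). From the pair, with r = V₁/V₂ = 0.86896,
ln z₀ = (ln z₁ − r·ln z₂)/(1 − r) = (2.2555 − 0.86896×3.7612)/0.13104 = -7.7289 → z₀ = 0.0004399 m
V₃ = V₁ · ln(z₃/z₀)/ln(z₁/z₀) = 12.4 × 12.6561/9.9844 = 15.7182 m/s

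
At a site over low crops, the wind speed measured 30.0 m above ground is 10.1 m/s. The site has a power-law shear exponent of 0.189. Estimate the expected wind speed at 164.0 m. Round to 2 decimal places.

13.92 m/s

Power-law profile: V₂ = V₁ · (z₂/z₁)^α
V₂ = 10.1 × (164.0/30.0)^0.189 = 10.1 × (5.4667)^0.189
    = 10.1 × 1.3786 = 13.9236 m/s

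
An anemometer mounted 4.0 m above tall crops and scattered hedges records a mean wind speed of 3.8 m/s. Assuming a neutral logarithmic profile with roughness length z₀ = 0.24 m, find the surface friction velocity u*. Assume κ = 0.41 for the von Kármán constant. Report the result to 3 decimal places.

u* ≈ 0.554 m/s

Log law: V(z) = (u*/κ) · ln(z/z₀) ⇒ u* = κ · V / ln(z/z₀)
u* = 0.41 × 3.8 / ln(4.0/0.24) = 0.41 × 3.8 / 2.8134
   = 1.5580 / 2.8134 = 0.5538 m/s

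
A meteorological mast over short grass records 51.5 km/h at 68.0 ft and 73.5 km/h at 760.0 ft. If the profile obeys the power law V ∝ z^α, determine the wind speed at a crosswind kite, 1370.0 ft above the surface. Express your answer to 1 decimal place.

80.2 km/h

First find α: α = ln(V₂/V₁)/ln(z₂/z₁) = ln(73.5/51.5)/ln(760.0/68.0) = 0.35570/2.41381 = 0.1474
Extrapolate from 760.0 ft to 1370.0 ft: V₃ = 73.5 × (1370.0/760.0)^0.1474 = 73.5 × 1.0907 = 80.1675 km/h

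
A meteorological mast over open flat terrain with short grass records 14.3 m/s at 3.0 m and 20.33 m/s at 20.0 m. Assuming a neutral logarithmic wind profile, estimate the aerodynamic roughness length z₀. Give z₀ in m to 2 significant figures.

z₀ ≈ 0.033 m

Log law: V(z) ∝ ln(z/z₀). With r = V₁/V₂ = 14.3/20.33 = 0.70339,
r · ln(z₂/z₀) = ln(z₁/z₀) ⇒ ln z₀ = (ln z₁ − r·ln z₂)/(1 − r)
ln z₀ = (1.09861 − 0.70339×2.99573) / 0.29661 = -3.4004
z₀ = exp(-3.4004) = 0.03336 m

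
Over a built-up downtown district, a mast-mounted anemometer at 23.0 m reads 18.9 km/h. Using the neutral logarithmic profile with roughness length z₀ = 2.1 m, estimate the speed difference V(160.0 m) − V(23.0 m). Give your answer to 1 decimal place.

15.3 km/h

Log law: V₂ = V₁ · ln(z₂/z₀)/ln(z₁/z₀) = 18.9 × 4.3332/2.3936 = 34.2161 km/h
ΔV = 34.2161 − 18.9 = 15.3161 km/h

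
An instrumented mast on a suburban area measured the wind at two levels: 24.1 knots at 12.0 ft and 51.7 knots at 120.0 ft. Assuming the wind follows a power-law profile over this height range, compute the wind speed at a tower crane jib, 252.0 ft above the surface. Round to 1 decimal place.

First find α: α = ln(V₂/V₁)/ln(z₂/z₁) = ln(51.7/24.1)/ln(120.0/12.0) = 0.76325/2.30259 = 0.3315
Extrapolate from 120.0 ft to 252.0 ft: V₃ = 51.7 × (252.0/120.0)^0.3315 = 51.7 × 1.2788 = 66.1146 knots

66.1 knots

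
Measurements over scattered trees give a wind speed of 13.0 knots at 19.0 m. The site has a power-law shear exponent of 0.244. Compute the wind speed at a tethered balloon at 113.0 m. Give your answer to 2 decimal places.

20.09 knots

Power-law profile: V₂ = V₁ · (z₂/z₁)^α
V₂ = 13.0 × (113.0/19.0)^0.244 = 13.0 × (5.9474)^0.244
    = 13.0 × 1.5450 = 20.0853 knots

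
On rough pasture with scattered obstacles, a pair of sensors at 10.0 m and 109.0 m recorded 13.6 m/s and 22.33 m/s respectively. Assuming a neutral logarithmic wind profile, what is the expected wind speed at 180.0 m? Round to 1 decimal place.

24.2 m/s

Log law: V ∝ ln(z/z₀). From the pair, with r = V₁/V₂ = 0.60905,
ln z₀ = (ln z₁ − r·ln z₂)/(1 − r) = (2.3026 − 0.60905×4.6913)/0.39095 = -1.4187 → z₀ = 0.2420 m
V₃ = V₁ · ln(z₃/z₀)/ln(z₁/z₀) = 13.6 × 6.6117/3.7213 = 24.1632 m/s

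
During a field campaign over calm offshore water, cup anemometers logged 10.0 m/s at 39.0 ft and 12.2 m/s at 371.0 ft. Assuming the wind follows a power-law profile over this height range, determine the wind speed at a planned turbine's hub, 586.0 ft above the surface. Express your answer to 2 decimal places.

12.70 m/s

First find α: α = ln(V₂/V₁)/ln(z₂/z₁) = ln(12.2/10.0)/ln(371.0/39.0) = 0.19885/2.25264 = 0.0883
Extrapolate from 371.0 ft to 586.0 ft: V₃ = 12.2 × (586.0/371.0)^0.0883 = 12.2 × 1.0412 = 12.7024 m/s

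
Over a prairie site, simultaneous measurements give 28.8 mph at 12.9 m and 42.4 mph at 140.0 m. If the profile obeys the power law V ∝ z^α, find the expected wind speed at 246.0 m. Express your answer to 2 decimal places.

46.46 mph

First find α: α = ln(V₂/V₁)/ln(z₂/z₁) = ln(42.4/28.8)/ln(140.0/12.9) = 0.38677/2.38442 = 0.1622
Extrapolate from 140.0 m to 246.0 m: V₃ = 42.4 × (246.0/140.0)^0.1622 = 42.4 × 1.0957 = 46.4596 mph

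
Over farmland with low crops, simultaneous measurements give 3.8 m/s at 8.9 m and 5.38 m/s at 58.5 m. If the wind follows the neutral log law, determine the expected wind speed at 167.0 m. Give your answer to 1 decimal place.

Log law: V ∝ ln(z/z₀). From the pair, with r = V₁/V₂ = 0.70632,
ln z₀ = (ln z₁ − r·ln z₂)/(1 − r) = (2.1861 − 0.70632×4.0690)/0.29368 = -2.3426 → z₀ = 0.09608 m
V₃ = V₁ · ln(z₃/z₀)/ln(z₁/z₀) = 3.8 × 7.4606/4.5287 = 6.2602 m/s

6.3 m/s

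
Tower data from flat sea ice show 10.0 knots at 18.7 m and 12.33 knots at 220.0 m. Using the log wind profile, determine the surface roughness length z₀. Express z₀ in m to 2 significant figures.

Log law: V(z) ∝ ln(z/z₀). With r = V₁/V₂ = 10.0/12.33 = 0.81103,
r · ln(z₂/z₀) = ln(z₁/z₀) ⇒ ln z₀ = (ln z₁ − r·ln z₂)/(1 − r)
ln z₀ = (2.92852 − 0.81103×5.39363) / 0.18897 = -7.6513
z₀ = exp(-7.6513) = 0.0004754 m

z₀ ≈ 0.00048 m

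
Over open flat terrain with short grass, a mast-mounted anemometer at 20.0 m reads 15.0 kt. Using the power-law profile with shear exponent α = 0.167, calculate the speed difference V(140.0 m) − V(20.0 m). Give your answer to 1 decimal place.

Power law: V₂ = V₁ · (z₂/z₁)^α = 15.0 × (7.0000)^0.167 = 20.7598 kt
ΔV = 20.7598 − 15.0 = 5.7598 kt

5.8 kt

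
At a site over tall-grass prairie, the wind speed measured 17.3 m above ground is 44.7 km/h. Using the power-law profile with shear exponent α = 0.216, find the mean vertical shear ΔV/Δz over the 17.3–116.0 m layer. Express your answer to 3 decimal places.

Power law: V₂ = V₁ · (z₂/z₁)^α = 44.7 × (6.7052)^0.216 = 67.4237 km/h
ΔV/Δz = (67.4237 − 44.7)/(116.0 − 17.3) = 22.7237/98.7000 = 0.23023 km/h/m

0.230 km/h/m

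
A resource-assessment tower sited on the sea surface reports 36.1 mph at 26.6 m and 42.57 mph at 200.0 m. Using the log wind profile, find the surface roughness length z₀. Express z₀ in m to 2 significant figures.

z₀ ≈ 0.00034 m

Log law: V(z) ∝ ln(z/z₀). With r = V₁/V₂ = 36.1/42.57 = 0.84802,
r · ln(z₂/z₀) = ln(z₁/z₀) ⇒ ln z₀ = (ln z₁ − r·ln z₂)/(1 − r)
ln z₀ = (3.28091 − 0.84802×5.29832) / 0.15198 = -7.9754
z₀ = exp(-7.9754) = 0.0003438 m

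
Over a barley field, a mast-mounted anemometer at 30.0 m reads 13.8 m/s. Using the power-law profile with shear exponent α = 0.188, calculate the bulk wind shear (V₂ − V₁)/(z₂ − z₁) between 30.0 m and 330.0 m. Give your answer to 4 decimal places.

Power law: V₂ = V₁ · (z₂/z₁)^α = 13.8 × (11.0000)^0.188 = 21.6601 m/s
ΔV/Δz = (21.6601 − 13.8)/(330.0 − 30.0) = 7.8601/300.0000 = 0.02620 m/s/m

0.0262 m/s/m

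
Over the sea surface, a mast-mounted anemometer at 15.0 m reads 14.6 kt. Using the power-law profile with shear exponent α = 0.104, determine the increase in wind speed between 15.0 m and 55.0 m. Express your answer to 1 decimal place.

2.1 kt

Power law: V₂ = V₁ · (z₂/z₁)^α = 14.6 × (3.6667)^0.104 = 16.7123 kt
ΔV = 16.7123 − 14.6 = 2.1123 kt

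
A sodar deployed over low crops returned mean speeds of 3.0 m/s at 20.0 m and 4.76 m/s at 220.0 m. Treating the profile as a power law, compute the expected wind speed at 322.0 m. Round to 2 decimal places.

First find α: α = ln(V₂/V₁)/ln(z₂/z₁) = ln(4.76/3.0)/ln(220.0/20.0) = 0.46164/2.39790 = 0.1925
Extrapolate from 220.0 m to 322.0 m: V₃ = 4.76 × (322.0/220.0)^0.1925 = 4.76 × 1.0761 = 5.1222 m/s

5.12 m/s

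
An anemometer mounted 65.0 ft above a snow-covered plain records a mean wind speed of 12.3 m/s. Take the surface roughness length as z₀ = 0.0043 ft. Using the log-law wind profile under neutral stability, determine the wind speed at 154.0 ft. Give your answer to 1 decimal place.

Log law: V(z) ∝ ln(z/z₀), so V₂/V₁ = ln(z₂/z₀) / ln(z₁/z₀).
ln(154.0/0.0043) = 10.4861, ln(65.0/0.0043) = 9.6235
V₂ = 12.3 × 10.4861/9.6235 = 12.3 × 1.0896 = 13.4025 m/s

13.4 m/s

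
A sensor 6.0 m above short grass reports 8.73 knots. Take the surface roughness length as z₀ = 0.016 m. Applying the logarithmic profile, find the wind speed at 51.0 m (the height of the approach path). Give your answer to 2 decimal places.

Log law: V(z) ∝ ln(z/z₀), so V₂/V₁ = ln(z₂/z₀) / ln(z₁/z₀).
ln(51.0/0.016) = 8.0670, ln(6.0/0.016) = 5.9269
V₂ = 8.73 × 8.0670/5.9269 = 8.73 × 1.3611 = 11.8822 knots

11.88 knots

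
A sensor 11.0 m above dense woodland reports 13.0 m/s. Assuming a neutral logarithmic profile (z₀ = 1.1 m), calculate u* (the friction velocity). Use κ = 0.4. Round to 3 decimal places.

Log law: V(z) = (u*/κ) · ln(z/z₀) ⇒ u* = κ · V / ln(z/z₀)
u* = 0.4 × 13.0 / ln(11.0/1.1) = 0.4 × 13.0 / 2.3026
   = 5.2000 / 2.3026 = 2.2583 m/s

u* ≈ 2.258 m/s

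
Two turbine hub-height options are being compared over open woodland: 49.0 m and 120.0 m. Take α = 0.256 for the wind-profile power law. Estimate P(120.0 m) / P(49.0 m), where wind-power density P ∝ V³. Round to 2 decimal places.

1.99

Speed ratio: V_B/V_A = (z_B/z_A)^α = (120.0/49.0)^0.256 = (2.4490)^0.256 = 1.25771
Power-density ratio: P_B/P_A = (V_B/V_A)³ = (1.25771)³ = 1.98948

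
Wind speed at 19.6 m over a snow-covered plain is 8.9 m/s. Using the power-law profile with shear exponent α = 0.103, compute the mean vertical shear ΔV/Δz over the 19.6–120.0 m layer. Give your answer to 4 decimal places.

0.0182 m/s/m

Power law: V₂ = V₁ · (z₂/z₁)^α = 8.9 × (6.1224)^0.103 = 10.7261 m/s
ΔV/Δz = (10.7261 − 8.9)/(120.0 − 19.6) = 1.8261/100.4000 = 0.01819 m/s/m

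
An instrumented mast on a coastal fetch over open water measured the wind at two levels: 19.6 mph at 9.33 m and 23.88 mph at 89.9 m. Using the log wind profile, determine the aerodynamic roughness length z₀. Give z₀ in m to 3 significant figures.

Log law: V(z) ∝ ln(z/z₀). With r = V₁/V₂ = 19.6/23.88 = 0.82077,
r · ln(z₂/z₀) = ln(z₁/z₀) ⇒ ln z₀ = (ln z₁ − r·ln z₂)/(1 − r)
ln z₀ = (2.23324 − 0.82077×4.49870) / 0.17923 = -8.1413
z₀ = exp(-8.1413) = 0.0002913 m

z₀ ≈ 0.000291 m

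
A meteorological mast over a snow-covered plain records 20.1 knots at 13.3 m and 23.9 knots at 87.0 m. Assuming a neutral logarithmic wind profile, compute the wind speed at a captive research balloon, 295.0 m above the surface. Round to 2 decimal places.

Log law: V ∝ ln(z/z₀). From the pair, with r = V₁/V₂ = 0.84100,
ln z₀ = (ln z₁ − r·ln z₂)/(1 − r) = (2.5878 − 0.84100×4.4659)/0.15900 = -7.3466 → z₀ = 0.0006448 m
V₃ = V₁ · ln(z₃/z₀)/ln(z₁/z₀) = 20.1 × 13.0336/9.9344 = 26.3706 knots

26.37 knots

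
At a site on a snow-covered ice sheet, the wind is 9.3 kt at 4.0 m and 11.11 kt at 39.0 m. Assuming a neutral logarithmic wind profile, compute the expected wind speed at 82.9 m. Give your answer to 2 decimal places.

Log law: V ∝ ln(z/z₀). From the pair, with r = V₁/V₂ = 0.83708,
ln z₀ = (ln z₁ − r·ln z₂)/(1 − r) = (1.3863 − 0.83708×3.6636)/0.16292 = -10.3146 → z₀ = 0.00003315 m
V₃ = V₁ · ln(z₃/z₀)/ln(z₁/z₀) = 9.3 × 14.7322/11.7009 = 11.7093 kt

11.71 kt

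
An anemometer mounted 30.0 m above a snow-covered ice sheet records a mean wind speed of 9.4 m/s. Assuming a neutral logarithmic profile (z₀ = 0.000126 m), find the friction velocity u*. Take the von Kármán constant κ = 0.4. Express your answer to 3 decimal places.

Log law: V(z) = (u*/κ) · ln(z/z₀) ⇒ u* = κ · V / ln(z/z₀)
u* = 0.4 × 9.4 / ln(30.0/0.000126) = 0.4 × 9.4 / 12.3804
   = 3.7600 / 12.3804 = 0.3037 m/s

u* ≈ 0.304 m/s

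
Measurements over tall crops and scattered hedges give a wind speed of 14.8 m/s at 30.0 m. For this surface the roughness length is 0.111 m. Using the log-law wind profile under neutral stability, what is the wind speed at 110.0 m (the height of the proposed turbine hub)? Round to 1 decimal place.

Log law: V(z) ∝ ln(z/z₀), so V₂/V₁ = ln(z₂/z₀) / ln(z₁/z₀).
ln(110.0/0.111) = 6.8987, ln(30.0/0.111) = 5.5994
V₂ = 14.8 × 6.8987/5.5994 = 14.8 × 1.2320 = 18.2342 m/s

18.2 m/s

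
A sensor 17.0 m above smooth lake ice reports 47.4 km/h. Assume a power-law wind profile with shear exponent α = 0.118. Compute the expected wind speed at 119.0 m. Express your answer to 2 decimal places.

59.63 km/h

Power-law profile: V₂ = V₁ · (z₂/z₁)^α
V₂ = 47.4 × (119.0/17.0)^0.118 = 47.4 × (7.0000)^0.118
    = 47.4 × 1.2581 = 59.6348 km/h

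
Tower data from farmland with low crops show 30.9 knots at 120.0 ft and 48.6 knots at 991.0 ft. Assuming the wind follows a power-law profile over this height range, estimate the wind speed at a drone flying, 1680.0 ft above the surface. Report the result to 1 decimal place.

First find α: α = ln(V₂/V₁)/ln(z₂/z₁) = ln(48.6/30.9)/ln(991.0/120.0) = 0.45287/2.11122 = 0.2145
Extrapolate from 991.0 ft to 1680.0 ft: V₃ = 48.6 × (1680.0/991.0)^0.2145 = 48.6 × 1.1199 = 54.4262 knots

54.4 knots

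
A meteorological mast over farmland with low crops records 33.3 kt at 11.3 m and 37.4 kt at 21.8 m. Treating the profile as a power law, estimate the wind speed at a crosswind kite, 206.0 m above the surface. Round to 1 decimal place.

First find α: α = ln(V₂/V₁)/ln(z₂/z₁) = ln(37.4/33.3)/ln(21.8/11.3) = 0.11611/0.65711 = 0.1767
Extrapolate from 21.8 m to 206.0 m: V₃ = 37.4 × (206.0/21.8)^0.1767 = 37.4 × 1.4872 = 55.6199 kt

55.6 kt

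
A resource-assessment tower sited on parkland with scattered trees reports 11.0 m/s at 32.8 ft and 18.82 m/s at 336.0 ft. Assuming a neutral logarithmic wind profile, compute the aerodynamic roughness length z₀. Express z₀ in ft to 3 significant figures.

z₀ ≈ 1.24 ft

Log law: V(z) ∝ ln(z/z₀). With r = V₁/V₂ = 11.0/18.82 = 0.58448,
r · ln(z₂/z₀) = ln(z₁/z₀) ⇒ ln z₀ = (ln z₁ − r·ln z₂)/(1 − r)
ln z₀ = (3.49043 − 0.58448×5.81711) / 0.41552 = 0.2176
z₀ = exp(0.2176) = 1.243 ft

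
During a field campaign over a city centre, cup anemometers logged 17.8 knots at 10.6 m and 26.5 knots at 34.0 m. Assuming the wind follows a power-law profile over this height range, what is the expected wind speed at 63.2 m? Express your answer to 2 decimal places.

First find α: α = ln(V₂/V₁)/ln(z₂/z₁) = ln(26.5/17.8)/ln(34.0/10.6) = 0.39795/1.16551 = 0.3414
Extrapolate from 34.0 m to 63.2 m: V₃ = 26.5 × (63.2/34.0)^0.3414 = 26.5 × 1.2357 = 32.7472 knots

32.75 knots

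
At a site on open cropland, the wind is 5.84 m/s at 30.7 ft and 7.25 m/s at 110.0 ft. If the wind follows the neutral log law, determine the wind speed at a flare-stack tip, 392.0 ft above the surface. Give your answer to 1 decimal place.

Log law: V ∝ ln(z/z₀). From the pair, with r = V₁/V₂ = 0.80552,
ln z₀ = (ln z₁ − r·ln z₂)/(1 − r) = (3.4243 − 0.80552×4.7005)/0.19448 = -1.8616 → z₀ = 0.1554 ft
V₃ = V₁ · ln(z₃/z₀)/ln(z₁/z₀) = 5.84 × 7.8329/5.2859 = 8.6540 m/s

8.7 m/s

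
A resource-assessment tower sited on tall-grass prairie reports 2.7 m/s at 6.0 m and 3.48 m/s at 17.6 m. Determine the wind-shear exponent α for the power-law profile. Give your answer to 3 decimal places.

α ≈ 0.236

Power law: V₂/V₁ = (z₂/z₁)^α ⇒ α = ln(V₂/V₁) / ln(z₂/z₁)
α = ln(3.48/2.7) / ln(17.6/6.0) = ln(1.2889) / ln(2.9333)
  = 0.25378 / 1.07614 = 0.23582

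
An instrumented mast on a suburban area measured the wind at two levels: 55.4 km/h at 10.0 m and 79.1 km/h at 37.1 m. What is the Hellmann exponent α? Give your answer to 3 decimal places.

Power law: V₂/V₁ = (z₂/z₁)^α ⇒ α = ln(V₂/V₁) / ln(z₂/z₁)
α = ln(79.1/55.4) / ln(37.1/10.0) = ln(1.4278) / ln(3.7100)
  = 0.35613 / 1.31103 = 0.27164

α ≈ 0.272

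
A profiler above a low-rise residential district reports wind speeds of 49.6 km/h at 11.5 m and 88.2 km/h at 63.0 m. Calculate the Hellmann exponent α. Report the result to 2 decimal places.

Power law: V₂/V₁ = (z₂/z₁)^α ⇒ α = ln(V₂/V₁) / ln(z₂/z₁)
α = ln(88.2/49.6) / ln(63.0/11.5) = ln(1.7782) / ln(5.4783)
  = 0.57562 / 1.70079 = 0.33844

α ≈ 0.34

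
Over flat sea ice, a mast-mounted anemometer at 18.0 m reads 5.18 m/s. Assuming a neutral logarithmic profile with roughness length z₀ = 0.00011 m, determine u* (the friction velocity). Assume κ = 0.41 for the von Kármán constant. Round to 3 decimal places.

Log law: V(z) = (u*/κ) · ln(z/z₀) ⇒ u* = κ · V / ln(z/z₀)
u* = 0.41 × 5.18 / ln(18.0/0.00011) = 0.41 × 5.18 / 12.0054
   = 2.1238 / 12.0054 = 0.1769 m/s

u* ≈ 0.177 m/s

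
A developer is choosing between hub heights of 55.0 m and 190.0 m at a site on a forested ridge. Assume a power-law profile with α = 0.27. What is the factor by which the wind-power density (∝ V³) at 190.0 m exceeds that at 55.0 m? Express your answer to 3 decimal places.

2.730

Speed ratio: V_B/V_A = (z_B/z_A)^α = (190.0/55.0)^0.27 = (3.4545)^0.27 = 1.39754
Power-density ratio: P_B/P_A = (V_B/V_A)³ = (1.39754)³ = 2.72959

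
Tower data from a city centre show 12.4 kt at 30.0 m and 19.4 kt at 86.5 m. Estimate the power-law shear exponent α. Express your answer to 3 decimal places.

Power law: V₂/V₁ = (z₂/z₁)^α ⇒ α = ln(V₂/V₁) / ln(z₂/z₁)
α = ln(19.4/12.4) / ln(86.5/30.0) = ln(1.5645) / ln(2.8833)
  = 0.44758 / 1.05895 = 0.42266

α ≈ 0.423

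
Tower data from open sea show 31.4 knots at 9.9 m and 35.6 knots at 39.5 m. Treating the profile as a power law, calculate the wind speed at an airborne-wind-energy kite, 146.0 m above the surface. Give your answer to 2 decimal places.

First find α: α = ln(V₂/V₁)/ln(z₂/z₁) = ln(35.6/31.4)/ln(39.5/9.9) = 0.12554/1.38377 = 0.0907
Extrapolate from 39.5 m to 146.0 m: V₃ = 35.6 × (146.0/39.5)^0.0907 = 35.6 × 1.1259 = 40.0828 knots

40.08 knots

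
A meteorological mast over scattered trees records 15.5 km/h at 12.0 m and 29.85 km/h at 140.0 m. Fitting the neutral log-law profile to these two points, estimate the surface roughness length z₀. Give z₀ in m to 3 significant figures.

z₀ ≈ 0.845 m

Log law: V(z) ∝ ln(z/z₀). With r = V₁/V₂ = 15.5/29.85 = 0.51926,
r · ln(z₂/z₀) = ln(z₁/z₀) ⇒ ln z₀ = (ln z₁ − r·ln z₂)/(1 − r)
ln z₀ = (2.48491 − 0.51926×4.94164) / 0.48074 = -0.1687
z₀ = exp(-0.1687) = 0.8448 m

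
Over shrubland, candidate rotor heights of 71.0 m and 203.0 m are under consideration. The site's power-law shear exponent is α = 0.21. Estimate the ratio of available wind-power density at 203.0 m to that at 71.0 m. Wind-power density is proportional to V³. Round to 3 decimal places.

Speed ratio: V_B/V_A = (z_B/z_A)^α = (203.0/71.0)^0.21 = (2.8592)^0.21 = 1.24684
Power-density ratio: P_B/P_A = (V_B/V_A)³ = (1.24684)³ = 1.93834

1.938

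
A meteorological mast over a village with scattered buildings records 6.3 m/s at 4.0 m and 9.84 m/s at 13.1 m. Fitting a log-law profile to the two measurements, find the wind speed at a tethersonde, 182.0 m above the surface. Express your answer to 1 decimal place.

17.7 m/s

Log law: V ∝ ln(z/z₀). From the pair, with r = V₁/V₂ = 0.64024,
ln z₀ = (ln z₁ − r·ln z₂)/(1 − r) = (1.3863 − 0.64024×2.5726)/0.35976 = -0.7249 → z₀ = 0.4843 m
V₃ = V₁ · ln(z₃/z₀)/ln(z₁/z₀) = 6.3 × 5.9290/2.1112 = 17.6921 m/s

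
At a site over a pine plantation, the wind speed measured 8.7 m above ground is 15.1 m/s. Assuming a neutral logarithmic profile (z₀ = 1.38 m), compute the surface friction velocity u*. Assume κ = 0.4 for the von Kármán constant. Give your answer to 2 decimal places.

u* ≈ 3.28 m/s

Log law: V(z) = (u*/κ) · ln(z/z₀) ⇒ u* = κ · V / ln(z/z₀)
u* = 0.4 × 15.1 / ln(8.7/1.38) = 0.4 × 15.1 / 1.8412
   = 6.0400 / 1.8412 = 3.2804 m/s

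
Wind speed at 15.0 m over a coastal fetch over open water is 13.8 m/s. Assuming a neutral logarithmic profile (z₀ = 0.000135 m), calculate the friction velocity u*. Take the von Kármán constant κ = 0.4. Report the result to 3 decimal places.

u* ≈ 0.475 m/s

Log law: V(z) = (u*/κ) · ln(z/z₀) ⇒ u* = κ · V / ln(z/z₀)
u* = 0.4 × 13.8 / ln(15.0/0.000135) = 0.4 × 13.8 / 11.6183
   = 5.5200 / 11.6183 = 0.4751 m/s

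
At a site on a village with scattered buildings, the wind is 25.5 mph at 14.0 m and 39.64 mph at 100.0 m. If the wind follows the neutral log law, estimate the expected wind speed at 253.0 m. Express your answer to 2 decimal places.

Log law: V ∝ ln(z/z₀). From the pair, with r = V₁/V₂ = 0.64329,
ln z₀ = (ln z₁ − r·ln z₂)/(1 − r) = (2.6391 − 0.64329×4.6052)/0.35671 = -0.9066 → z₀ = 0.4039 m
V₃ = V₁ · ln(z₃/z₀)/ln(z₁/z₀) = 25.5 × 6.4400/3.5457 = 46.3156 mph

46.32 mph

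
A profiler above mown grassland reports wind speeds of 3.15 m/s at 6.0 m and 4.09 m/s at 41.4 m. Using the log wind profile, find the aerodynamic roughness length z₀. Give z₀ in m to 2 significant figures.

Log law: V(z) ∝ ln(z/z₀). With r = V₁/V₂ = 3.15/4.09 = 0.77017,
r · ln(z₂/z₀) = ln(z₁/z₀) ⇒ ln z₀ = (ln z₁ − r·ln z₂)/(1 − r)
ln z₀ = (1.79176 − 0.77017×3.72328) / 0.22983 = -4.6809
z₀ = exp(-4.6809) = 0.009271 m

z₀ ≈ 0.0093 m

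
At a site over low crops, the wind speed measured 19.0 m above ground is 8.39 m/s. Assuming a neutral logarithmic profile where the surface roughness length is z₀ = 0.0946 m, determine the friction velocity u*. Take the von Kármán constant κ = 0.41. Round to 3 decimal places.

u* ≈ 0.649 m/s

Log law: V(z) = (u*/κ) · ln(z/z₀) ⇒ u* = κ · V / ln(z/z₀)
u* = 0.41 × 8.39 / ln(19.0/0.0946) = 0.41 × 8.39 / 5.3025
   = 3.4399 / 5.3025 = 0.6487 m/s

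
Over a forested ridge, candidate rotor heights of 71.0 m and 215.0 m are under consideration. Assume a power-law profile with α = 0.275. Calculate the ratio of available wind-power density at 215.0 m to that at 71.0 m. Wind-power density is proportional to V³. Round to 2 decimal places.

Speed ratio: V_B/V_A = (z_B/z_A)^α = (215.0/71.0)^0.275 = (3.0282)^0.275 = 1.35620
Power-density ratio: P_B/P_A = (V_B/V_A)³ = (1.35620)³ = 2.49444

2.49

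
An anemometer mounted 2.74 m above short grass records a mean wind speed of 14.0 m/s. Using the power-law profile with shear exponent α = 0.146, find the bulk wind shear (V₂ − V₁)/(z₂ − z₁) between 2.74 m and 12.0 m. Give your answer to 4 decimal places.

Power law: V₂ = V₁ · (z₂/z₁)^α = 14.0 × (4.3796)^0.146 = 17.3691 m/s
ΔV/Δz = (17.3691 − 14.0)/(12.0 − 2.74) = 3.3691/9.2600 = 0.36383 m/s/m

0.3638 m/s/m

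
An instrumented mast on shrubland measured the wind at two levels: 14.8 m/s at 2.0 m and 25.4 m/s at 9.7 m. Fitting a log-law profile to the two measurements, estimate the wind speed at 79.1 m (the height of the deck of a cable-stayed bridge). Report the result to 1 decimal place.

39.5 m/s

Log law: V ∝ ln(z/z₀). From the pair, with r = V₁/V₂ = 0.58268,
ln z₀ = (ln z₁ − r·ln z₂)/(1 − r) = (0.6931 − 0.58268×2.2721)/0.41732 = -1.5115 → z₀ = 0.2206 m
V₃ = V₁ · ln(z₃/z₀)/ln(z₁/z₀) = 14.8 × 5.8822/2.2046 = 39.4882 m/s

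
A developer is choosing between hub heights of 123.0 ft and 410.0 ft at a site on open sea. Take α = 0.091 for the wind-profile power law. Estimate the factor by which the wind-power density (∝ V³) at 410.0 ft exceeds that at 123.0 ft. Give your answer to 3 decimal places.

Speed ratio: V_B/V_A = (z_B/z_A)^α = (410.0/123.0)^0.091 = (3.3333)^0.091 = 1.11579
Power-density ratio: P_B/P_A = (V_B/V_A)³ = (1.11579)³ = 1.38914

1.389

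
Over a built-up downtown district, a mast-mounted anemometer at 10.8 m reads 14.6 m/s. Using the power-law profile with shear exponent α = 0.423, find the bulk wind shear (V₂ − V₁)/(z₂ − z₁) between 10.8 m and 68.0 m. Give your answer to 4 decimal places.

0.3006 m/s/m

Power law: V₂ = V₁ · (z₂/z₁)^α = 14.6 × (6.2963)^0.423 = 31.7955 m/s
ΔV/Δz = (31.7955 − 14.6)/(68.0 − 10.8) = 17.1955/57.2000 = 0.30062 m/s/m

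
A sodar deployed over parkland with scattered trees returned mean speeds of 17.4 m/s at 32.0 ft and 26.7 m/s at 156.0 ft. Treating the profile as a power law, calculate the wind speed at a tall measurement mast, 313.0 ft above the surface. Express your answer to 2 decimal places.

32.23 m/s

First find α: α = ln(V₂/V₁)/ln(z₂/z₁) = ln(26.7/17.4)/ln(156.0/32.0) = 0.42819/1.58412 = 0.2703
Extrapolate from 156.0 ft to 313.0 ft: V₃ = 26.7 × (313.0/156.0)^0.2703 = 26.7 × 1.2071 = 32.2297 m/s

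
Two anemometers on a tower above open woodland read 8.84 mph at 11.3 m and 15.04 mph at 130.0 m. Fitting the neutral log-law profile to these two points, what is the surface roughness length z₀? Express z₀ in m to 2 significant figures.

z₀ ≈ 0.35 m

Log law: V(z) ∝ ln(z/z₀). With r = V₁/V₂ = 8.84/15.04 = 0.58777,
r · ln(z₂/z₀) = ln(z₁/z₀) ⇒ ln z₀ = (ln z₁ − r·ln z₂)/(1 − r)
ln z₀ = (2.42480 − 0.58777×4.86753) / 0.41223 = -1.0581
z₀ = exp(-1.0581) = 0.3471 m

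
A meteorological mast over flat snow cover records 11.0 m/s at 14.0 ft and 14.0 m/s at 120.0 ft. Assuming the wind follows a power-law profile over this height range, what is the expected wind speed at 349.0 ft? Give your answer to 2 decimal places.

15.78 m/s

First find α: α = ln(V₂/V₁)/ln(z₂/z₁) = ln(14.0/11.0)/ln(120.0/14.0) = 0.24116/2.14843 = 0.1123
Extrapolate from 120.0 ft to 349.0 ft: V₃ = 14.0 × (349.0/120.0)^0.1123 = 14.0 × 1.1273 = 15.7824 m/s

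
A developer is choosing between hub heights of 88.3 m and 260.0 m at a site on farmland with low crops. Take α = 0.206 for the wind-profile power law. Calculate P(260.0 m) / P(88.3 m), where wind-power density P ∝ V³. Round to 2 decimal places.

Speed ratio: V_B/V_A = (z_B/z_A)^α = (260.0/88.3)^0.206 = (2.9445)^0.206 = 1.24916
Power-density ratio: P_B/P_A = (V_B/V_A)³ = (1.24916)³ = 1.94917

1.95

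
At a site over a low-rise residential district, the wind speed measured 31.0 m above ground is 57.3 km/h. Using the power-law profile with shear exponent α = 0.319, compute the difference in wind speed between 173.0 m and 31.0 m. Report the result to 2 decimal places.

41.86 km/h

Power law: V₂ = V₁ · (z₂/z₁)^α = 57.3 × (5.5806)^0.319 = 99.1624 km/h
ΔV = 99.1624 − 57.3 = 41.8624 km/h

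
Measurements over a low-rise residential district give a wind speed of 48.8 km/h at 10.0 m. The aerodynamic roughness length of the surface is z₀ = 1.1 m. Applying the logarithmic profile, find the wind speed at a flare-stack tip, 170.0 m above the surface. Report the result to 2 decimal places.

Log law: V(z) ∝ ln(z/z₀), so V₂/V₁ = ln(z₂/z₀) / ln(z₁/z₀).
ln(170.0/1.1) = 5.0405, ln(10.0/1.1) = 2.2073
V₂ = 48.8 × 5.0405/2.2073 = 48.8 × 2.2836 = 111.4387 km/h

111.44 km/h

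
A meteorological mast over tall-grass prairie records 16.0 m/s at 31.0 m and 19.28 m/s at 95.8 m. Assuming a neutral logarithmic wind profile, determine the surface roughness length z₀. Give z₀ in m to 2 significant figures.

z₀ ≈ 0.13 m

Log law: V(z) ∝ ln(z/z₀). With r = V₁/V₂ = 16.0/19.28 = 0.82988,
r · ln(z₂/z₀) = ln(z₁/z₀) ⇒ ln z₀ = (ln z₁ − r·ln z₂)/(1 − r)
ln z₀ = (3.43399 − 0.82988×4.56226) / 0.17012 = -2.0698
z₀ = exp(-2.0698) = 0.1262 m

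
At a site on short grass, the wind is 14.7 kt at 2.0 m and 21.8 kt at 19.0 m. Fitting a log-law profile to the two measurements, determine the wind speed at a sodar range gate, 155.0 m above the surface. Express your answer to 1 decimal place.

Log law: V ∝ ln(z/z₀). From the pair, with r = V₁/V₂ = 0.67431,
ln z₀ = (ln z₁ − r·ln z₂)/(1 − r) = (0.6931 − 0.67431×2.9444)/0.32569 = -3.9680 → z₀ = 0.01891 m
V₃ = V₁ · ln(z₃/z₀)/ln(z₁/z₀) = 14.7 × 9.0114/4.6611 = 28.4197 kt

28.4 kt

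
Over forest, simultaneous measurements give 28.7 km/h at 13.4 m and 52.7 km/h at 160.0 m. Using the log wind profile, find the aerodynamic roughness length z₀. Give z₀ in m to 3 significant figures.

z₀ ≈ 0.691 m

Log law: V(z) ∝ ln(z/z₀). With r = V₁/V₂ = 28.7/52.7 = 0.54459,
r · ln(z₂/z₀) = ln(z₁/z₀) ⇒ ln z₀ = (ln z₁ − r·ln z₂)/(1 − r)
ln z₀ = (2.59525 − 0.54459×5.07517) / 0.45541 = -0.3703
z₀ = exp(-0.3703) = 0.6905 m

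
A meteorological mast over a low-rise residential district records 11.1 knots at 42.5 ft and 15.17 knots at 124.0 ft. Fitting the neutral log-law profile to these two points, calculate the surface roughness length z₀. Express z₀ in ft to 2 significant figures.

z₀ ≈ 2.3 ft

Log law: V(z) ∝ ln(z/z₀). With r = V₁/V₂ = 11.1/15.17 = 0.73171,
r · ln(z₂/z₀) = ln(z₁/z₀) ⇒ ln z₀ = (ln z₁ − r·ln z₂)/(1 − r)
ln z₀ = (3.74950 − 0.73171×4.82028) / 0.26829 = 0.8292
z₀ = exp(0.8292) = 2.291 ft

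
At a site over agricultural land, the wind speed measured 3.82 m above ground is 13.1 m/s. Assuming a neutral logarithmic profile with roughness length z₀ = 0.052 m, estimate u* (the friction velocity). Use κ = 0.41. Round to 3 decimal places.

Log law: V(z) = (u*/κ) · ln(z/z₀) ⇒ u* = κ · V / ln(z/z₀)
u* = 0.41 × 13.1 / ln(3.82/0.052) = 0.41 × 13.1 / 4.2968
   = 5.3710 / 4.2968 = 1.2500 m/s

u* ≈ 1.250 m/s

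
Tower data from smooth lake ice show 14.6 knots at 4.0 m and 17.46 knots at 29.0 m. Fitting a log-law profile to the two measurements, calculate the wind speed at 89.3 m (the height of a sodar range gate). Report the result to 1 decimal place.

Log law: V ∝ ln(z/z₀). From the pair, with r = V₁/V₂ = 0.83620,
ln z₀ = (ln z₁ − r·ln z₂)/(1 − r) = (1.3863 − 0.83620×3.3673)/0.16380 = -8.7265 → z₀ = 0.0001622 m
V₃ = V₁ · ln(z₃/z₀)/ln(z₁/z₀) = 14.6 × 13.2185/10.1128 = 19.0838 knots

19.1 knots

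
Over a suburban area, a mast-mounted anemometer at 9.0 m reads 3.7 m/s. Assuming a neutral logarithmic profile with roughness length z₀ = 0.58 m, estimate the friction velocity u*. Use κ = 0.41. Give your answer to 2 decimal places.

Log law: V(z) = (u*/κ) · ln(z/z₀) ⇒ u* = κ · V / ln(z/z₀)
u* = 0.41 × 3.7 / ln(9.0/0.58) = 0.41 × 3.7 / 2.7420
   = 1.5170 / 2.7420 = 0.5533 m/s

u* ≈ 0.55 m/s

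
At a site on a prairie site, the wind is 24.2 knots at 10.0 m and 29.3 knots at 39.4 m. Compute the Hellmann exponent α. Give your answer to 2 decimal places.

α ≈ 0.14

Power law: V₂/V₁ = (z₂/z₁)^α ⇒ α = ln(V₂/V₁) / ln(z₂/z₁)
α = ln(29.3/24.2) / ln(39.4/10.0) = ln(1.2107) / ln(3.9400)
  = 0.19123 / 1.37118 = 0.13947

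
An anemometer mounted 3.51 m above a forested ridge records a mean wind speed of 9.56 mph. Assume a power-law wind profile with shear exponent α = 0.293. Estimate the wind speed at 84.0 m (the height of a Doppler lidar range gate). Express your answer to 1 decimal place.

Power-law profile: V₂ = V₁ · (z₂/z₁)^α
V₂ = 9.56 × (84.0/3.51)^0.293 = 9.56 × (23.9316)^0.293
    = 9.56 × 2.5354 = 24.2380 mph

24.2 mph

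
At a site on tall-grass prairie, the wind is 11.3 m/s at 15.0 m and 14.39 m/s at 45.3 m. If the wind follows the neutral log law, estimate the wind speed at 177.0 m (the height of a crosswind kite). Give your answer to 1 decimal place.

Log law: V ∝ ln(z/z₀). From the pair, with r = V₁/V₂ = 0.78527,
ln z₀ = (ln z₁ − r·ln z₂)/(1 − r) = (2.7081 − 0.78527×3.8133)/0.21473 = -1.3338 → z₀ = 0.2635 m
V₃ = V₁ · ln(z₃/z₀)/ln(z₁/z₀) = 11.3 × 6.5100/4.0419 = 18.2001 m/s

18.2 m/s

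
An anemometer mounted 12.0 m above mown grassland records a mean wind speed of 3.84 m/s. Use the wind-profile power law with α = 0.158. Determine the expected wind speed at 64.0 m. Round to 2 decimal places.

5.00 m/s

Power-law profile: V₂ = V₁ · (z₂/z₁)^α
V₂ = 3.84 × (64.0/12.0)^0.158 = 3.84 × (5.3333)^0.158
    = 3.84 × 1.3028 = 5.0026 m/s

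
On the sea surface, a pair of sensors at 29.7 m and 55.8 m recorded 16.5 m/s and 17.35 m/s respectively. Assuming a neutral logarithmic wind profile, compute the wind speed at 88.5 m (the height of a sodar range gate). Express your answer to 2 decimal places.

17.97 m/s

Log law: V ∝ ln(z/z₀). From the pair, with r = V₁/V₂ = 0.95101,
ln z₀ = (ln z₁ − r·ln z₂)/(1 − r) = (3.3911 − 0.95101×4.0218)/0.04899 = -8.8504 → z₀ = 0.0001433 m
V₃ = V₁ · ln(z₃/z₀)/ln(z₁/z₀) = 16.5 × 13.3334/12.2416 = 17.9717 m/s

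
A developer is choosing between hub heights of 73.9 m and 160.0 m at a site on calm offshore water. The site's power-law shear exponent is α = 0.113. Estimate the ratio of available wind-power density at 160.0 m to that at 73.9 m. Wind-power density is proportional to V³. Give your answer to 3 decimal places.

Speed ratio: V_B/V_A = (z_B/z_A)^α = (160.0/73.9)^0.113 = (2.1651)^0.113 = 1.09121
Power-density ratio: P_B/P_A = (V_B/V_A)³ = (1.09121)³ = 1.29935

1.299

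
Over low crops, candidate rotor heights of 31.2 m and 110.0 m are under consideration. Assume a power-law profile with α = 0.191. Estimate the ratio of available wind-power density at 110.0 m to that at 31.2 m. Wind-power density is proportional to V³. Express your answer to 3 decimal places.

Speed ratio: V_B/V_A = (z_B/z_A)^α = (110.0/31.2)^0.191 = (3.5256)^0.191 = 1.27210
Power-density ratio: P_B/P_A = (V_B/V_A)³ = (1.27210)³ = 2.05858

2.059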